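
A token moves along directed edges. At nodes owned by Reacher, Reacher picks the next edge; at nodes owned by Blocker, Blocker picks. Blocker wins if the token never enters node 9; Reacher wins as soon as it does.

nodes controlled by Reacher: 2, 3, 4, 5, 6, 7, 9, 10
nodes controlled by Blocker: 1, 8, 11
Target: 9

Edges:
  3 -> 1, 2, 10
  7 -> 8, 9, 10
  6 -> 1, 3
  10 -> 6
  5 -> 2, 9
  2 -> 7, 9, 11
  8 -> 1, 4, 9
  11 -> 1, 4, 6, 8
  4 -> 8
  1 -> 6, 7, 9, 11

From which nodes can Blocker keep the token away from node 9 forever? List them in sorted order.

A0 = {9}
A1: add {2, 5, 7} — 2 (Reacher) has 2→9; 5 (Reacher) has 5→9; 7 (Reacher) has 7→9.
A2: add {3} — 3 (Reacher) has 3→2.
A3: add {6} — 6 (Reacher) has 6→3.
A4: add {10} — 10 (Reacher) has 10→6.
A5 = A4; e.g. 1 (Blocker) can still go to 11. Fixed point.
Reacher's attractor = {2, 3, 5, 6, 7, 9, 10}; Blocker avoids the target exactly from the complement.

1, 4, 8, 11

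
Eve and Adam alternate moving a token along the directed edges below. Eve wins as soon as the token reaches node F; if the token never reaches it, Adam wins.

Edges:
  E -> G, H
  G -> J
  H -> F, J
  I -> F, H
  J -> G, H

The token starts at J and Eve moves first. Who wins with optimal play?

Track states (vertex, player-to-move).
A0 = {(F,Eve), (F,Adam)}
A1: add {(H,Eve), (I,Eve)}.
A2: add {(I,Adam)}.
A3 = A2; e.g. (E,Eve) stays out. (J,Eve) never enters ⇒ Adam avoids the target.

Adam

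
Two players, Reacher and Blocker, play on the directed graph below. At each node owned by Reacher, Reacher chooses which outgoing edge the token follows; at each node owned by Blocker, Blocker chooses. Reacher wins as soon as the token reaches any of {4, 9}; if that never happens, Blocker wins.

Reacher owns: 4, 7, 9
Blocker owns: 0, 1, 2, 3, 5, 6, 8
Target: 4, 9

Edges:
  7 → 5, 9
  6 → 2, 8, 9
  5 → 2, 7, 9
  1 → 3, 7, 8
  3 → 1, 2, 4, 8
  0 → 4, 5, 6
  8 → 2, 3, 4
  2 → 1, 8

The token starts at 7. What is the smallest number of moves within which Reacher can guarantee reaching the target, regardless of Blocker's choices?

1

A0 = {4, 9}
A1: add {7} — 7 (Reacher) has 7→9.
A2 = A1; e.g. 0 (Blocker) can still go to 5. Fixed point.
7 enters the attractor at level 1, so Reacher can force the target in 1 move from there.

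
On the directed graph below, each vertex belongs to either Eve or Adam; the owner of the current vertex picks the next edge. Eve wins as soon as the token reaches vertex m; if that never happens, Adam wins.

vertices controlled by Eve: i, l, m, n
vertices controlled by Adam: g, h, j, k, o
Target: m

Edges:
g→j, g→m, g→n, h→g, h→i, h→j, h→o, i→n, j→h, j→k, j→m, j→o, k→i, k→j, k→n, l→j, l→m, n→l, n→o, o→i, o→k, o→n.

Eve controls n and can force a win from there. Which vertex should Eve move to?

l

A0 = {m}
A1: add {l} — l (Eve) has l→m.
A2: add {n} — n (Eve) has n→l.
A3: add {i} — i (Eve) has i→n.
A4 = A3; e.g. g (Adam) can still go to j. Fixed point.
From n, successor l is in the attractor (rank 1); the other successor o is not.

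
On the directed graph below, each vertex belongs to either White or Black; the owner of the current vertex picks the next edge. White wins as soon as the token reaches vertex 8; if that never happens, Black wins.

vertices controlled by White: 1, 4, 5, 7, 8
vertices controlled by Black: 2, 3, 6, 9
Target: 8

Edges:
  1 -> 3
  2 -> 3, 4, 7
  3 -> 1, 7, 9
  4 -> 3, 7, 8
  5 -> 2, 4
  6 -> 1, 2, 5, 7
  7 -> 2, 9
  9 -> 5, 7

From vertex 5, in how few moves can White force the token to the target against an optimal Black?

2

A0 = {8}
A1: add {4} — 4 (White) has 4→8.
A2: add {5} — 5 (White) has 5→4.
A3 = A2; e.g. 1 (White) has no edge into A2. Fixed point.
5 enters the attractor at level 2, so White can force the target in 2 moves from there.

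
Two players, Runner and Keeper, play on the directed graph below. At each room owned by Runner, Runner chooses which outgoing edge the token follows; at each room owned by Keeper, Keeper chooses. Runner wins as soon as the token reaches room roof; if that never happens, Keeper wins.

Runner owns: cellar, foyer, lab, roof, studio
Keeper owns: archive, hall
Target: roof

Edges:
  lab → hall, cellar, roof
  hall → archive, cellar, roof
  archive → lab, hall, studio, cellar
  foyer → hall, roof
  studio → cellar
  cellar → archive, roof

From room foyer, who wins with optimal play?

Runner

A0 = {roof}
A1: add {cellar, foyer, lab} — lab (Runner) has lab→roof; foyer (Runner) has foyer→roof; cellar (Runner) has cellar→roof.
foyer ∈ A1, so Runner can force the target.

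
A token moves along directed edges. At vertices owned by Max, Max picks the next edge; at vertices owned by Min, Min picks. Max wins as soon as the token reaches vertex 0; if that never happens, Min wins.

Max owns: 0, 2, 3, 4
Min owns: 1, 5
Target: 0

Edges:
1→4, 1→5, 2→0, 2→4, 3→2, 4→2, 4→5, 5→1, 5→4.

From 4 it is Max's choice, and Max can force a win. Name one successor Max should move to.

A0 = {0}
A1: add {2} — 2 (Max) has 2→0.
A2: add {3, 4} — 3 (Max) has 3→2; 4 (Max) has 4→2.
A3 = A2; e.g. 1 (Min) can still go to 5. Fixed point.
From 4, successor 2 is in the attractor (rank 1); the other successor 5 is not.

2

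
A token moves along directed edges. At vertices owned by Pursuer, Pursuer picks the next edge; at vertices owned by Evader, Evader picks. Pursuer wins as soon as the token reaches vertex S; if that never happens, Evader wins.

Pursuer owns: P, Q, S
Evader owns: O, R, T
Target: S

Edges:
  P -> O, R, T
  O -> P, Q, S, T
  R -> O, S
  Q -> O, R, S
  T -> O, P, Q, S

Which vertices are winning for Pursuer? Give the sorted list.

Q, S

A0 = {S}
A1: add {Q} — Q (Pursuer) has Q→S.
A2 = A1; e.g. O (Evader) can still go to P. Fixed point.
Pursuer's winning region = {Q, S}.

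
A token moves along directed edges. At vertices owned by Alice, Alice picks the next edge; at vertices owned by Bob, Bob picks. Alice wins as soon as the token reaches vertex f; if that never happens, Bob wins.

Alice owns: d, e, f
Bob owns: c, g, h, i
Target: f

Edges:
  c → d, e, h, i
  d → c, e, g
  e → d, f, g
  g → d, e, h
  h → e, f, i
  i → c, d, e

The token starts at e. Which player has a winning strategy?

Alice

A0 = {f}
A1: add {e} — e (Alice) has e→f.
e ∈ A1, so Alice can force the target.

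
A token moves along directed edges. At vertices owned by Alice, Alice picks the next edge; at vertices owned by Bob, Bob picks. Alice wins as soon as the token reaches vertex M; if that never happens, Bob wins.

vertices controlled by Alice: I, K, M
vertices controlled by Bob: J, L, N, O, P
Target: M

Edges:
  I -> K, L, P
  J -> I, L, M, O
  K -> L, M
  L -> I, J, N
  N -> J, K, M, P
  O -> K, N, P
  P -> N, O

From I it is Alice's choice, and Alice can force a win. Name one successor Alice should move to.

K

A0 = {M}
A1: add {K} — K (Alice) has K→M.
A2: add {I} — I (Alice) has I→K.
A3 = A2; e.g. J (Bob) can still go to L. Fixed point.
From I, successor K is in the attractor (rank 1); the other successors L, P are not.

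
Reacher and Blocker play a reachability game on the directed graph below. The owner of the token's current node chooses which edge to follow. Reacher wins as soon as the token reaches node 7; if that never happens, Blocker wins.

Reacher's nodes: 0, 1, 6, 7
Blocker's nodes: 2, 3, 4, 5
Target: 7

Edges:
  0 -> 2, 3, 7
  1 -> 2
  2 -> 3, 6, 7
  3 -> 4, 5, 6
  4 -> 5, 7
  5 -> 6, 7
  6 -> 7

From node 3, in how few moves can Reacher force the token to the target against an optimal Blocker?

4

A0 = {7}
A1: add {0, 6} — 0 (Reacher) has 0→7; 6 (Reacher) has 6→7.
A2: add {5} — 5 (Blocker): all of {6, 7} already in.
A3: add {4} — 4 (Blocker): all of {5, 7} already in.
A4: add {3} — 3 (Blocker): all of {4, 5, 6} already in.
3 enters the attractor at level 4, so Reacher can force the target in 4 moves from there.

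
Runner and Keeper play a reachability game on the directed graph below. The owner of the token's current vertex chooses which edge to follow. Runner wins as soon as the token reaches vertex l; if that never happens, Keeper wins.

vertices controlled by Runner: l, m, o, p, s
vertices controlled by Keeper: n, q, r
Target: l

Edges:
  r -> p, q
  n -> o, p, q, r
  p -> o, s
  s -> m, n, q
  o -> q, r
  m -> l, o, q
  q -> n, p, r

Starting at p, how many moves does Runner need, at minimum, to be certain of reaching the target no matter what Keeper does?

3

A0 = {l}
A1: add {m} — m (Runner) has m→l.
A2: add {s} — s (Runner) has s→m.
A3: add {p} — p (Runner) has p→s.
A4 = A3; e.g. n (Keeper) can still go to o. Fixed point.
p enters the attractor at level 3, so Runner can force the target in 3 moves from there.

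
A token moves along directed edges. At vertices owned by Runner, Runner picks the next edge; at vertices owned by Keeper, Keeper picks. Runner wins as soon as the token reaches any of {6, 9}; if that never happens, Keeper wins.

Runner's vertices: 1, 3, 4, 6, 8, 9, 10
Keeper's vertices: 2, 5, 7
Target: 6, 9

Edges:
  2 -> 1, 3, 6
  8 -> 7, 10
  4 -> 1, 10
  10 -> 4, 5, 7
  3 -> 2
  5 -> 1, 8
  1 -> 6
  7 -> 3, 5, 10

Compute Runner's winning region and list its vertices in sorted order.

A0 = {6, 9}
A1: add {1} — 1 (Runner) has 1→6.
A2: add {4} — 4 (Runner) has 4→1.
A3: add {10} — 10 (Runner) has 10→4.
A4: add {8} — 8 (Runner) has 8→10.
A5: add {5} — 5 (Keeper): all of {1, 8} already in.
A6 = A5; e.g. 2 (Keeper) can still go to 3. Fixed point.
Runner's winning region = {1, 4, 5, 6, 8, 9, 10}.

1, 4, 5, 6, 8, 9, 10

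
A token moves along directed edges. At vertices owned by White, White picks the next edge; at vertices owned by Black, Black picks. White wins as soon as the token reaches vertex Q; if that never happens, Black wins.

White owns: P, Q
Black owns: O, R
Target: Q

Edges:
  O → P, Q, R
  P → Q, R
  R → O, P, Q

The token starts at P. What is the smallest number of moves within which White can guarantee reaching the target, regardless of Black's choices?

A0 = {Q}
A1: add {P} — P (White) has P→Q.
A2 = A1; e.g. O (Black) can still go to R. Fixed point.
P enters the attractor at level 1, so White can force the target in 1 move from there.

1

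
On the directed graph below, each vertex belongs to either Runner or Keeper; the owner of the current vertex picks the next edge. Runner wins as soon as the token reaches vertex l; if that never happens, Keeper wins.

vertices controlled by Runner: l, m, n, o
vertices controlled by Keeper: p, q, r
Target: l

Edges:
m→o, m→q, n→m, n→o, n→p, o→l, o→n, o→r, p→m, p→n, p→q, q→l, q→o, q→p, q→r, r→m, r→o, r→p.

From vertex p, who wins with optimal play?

Keeper

A0 = {l}
A1: add {o} — o (Runner) has o→l.
A2: add {m, n} — m (Runner) has m→o; n (Runner) has n→o.
A3 = A2; e.g. p (Keeper) can still go to q. Fixed point.
p never enters the attractor, so Keeper can avoid the target forever.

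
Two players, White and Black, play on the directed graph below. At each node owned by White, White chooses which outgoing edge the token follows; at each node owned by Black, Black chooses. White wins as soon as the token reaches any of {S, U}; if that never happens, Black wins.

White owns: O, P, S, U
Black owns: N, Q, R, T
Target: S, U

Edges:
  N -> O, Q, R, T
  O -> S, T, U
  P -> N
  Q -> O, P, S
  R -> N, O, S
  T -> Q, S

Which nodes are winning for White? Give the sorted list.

O, S, U

A0 = {S, U}
A1: add {O} — O (White) has O→S.
A2 = A1; e.g. N (Black) can still go to Q. Fixed point.
White's winning region = {O, S, U}.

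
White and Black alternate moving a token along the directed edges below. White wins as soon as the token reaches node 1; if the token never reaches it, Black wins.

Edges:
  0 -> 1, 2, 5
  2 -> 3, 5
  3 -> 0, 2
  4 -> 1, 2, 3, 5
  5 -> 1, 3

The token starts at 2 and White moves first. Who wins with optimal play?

Track states (vertex, player-to-move).
A0 = {(1,White), (1,Black)}
A1: add {(0,White), (4,White), (5,White)}.
A2 = A1; e.g. (0,Black) stays out. (2,White) never enters ⇒ Black avoids the target.

Black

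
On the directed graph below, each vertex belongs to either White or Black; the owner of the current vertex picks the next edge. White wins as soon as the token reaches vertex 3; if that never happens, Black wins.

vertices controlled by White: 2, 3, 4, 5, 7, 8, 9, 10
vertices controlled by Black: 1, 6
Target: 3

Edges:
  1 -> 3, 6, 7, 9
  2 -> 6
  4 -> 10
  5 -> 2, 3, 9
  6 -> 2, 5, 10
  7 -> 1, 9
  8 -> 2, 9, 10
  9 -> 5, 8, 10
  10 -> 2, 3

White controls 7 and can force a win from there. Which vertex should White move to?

A0 = {3}
A1: add {5, 10} — 5 (White) has 5→3; 10 (White) has 10→3.
A2: add {4, 8, 9} — 4 (White) has 4→10; 8 (White) has 8→10; 9 (White) has 9→5.
A3: add {7} — 7 (White) has 7→9.
A4 = A3; e.g. 1 (Black) can still go to 6. Fixed point.
From 7, successor 9 is in the attractor (rank 2); the other successor 1 is not.

9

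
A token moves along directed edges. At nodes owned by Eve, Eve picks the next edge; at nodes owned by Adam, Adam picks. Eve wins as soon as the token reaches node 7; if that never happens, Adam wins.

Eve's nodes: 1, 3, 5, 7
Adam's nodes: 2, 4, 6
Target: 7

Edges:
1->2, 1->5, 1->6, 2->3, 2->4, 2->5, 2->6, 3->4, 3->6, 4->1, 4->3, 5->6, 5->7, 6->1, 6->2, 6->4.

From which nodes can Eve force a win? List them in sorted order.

1, 5, 7

A0 = {7}
A1: add {5} — 5 (Eve) has 5→7.
A2: add {1} — 1 (Eve) has 1→5.
A3 = A2; e.g. 2 (Adam) can still go to 3. Fixed point.
Eve's winning region = {1, 5, 7}.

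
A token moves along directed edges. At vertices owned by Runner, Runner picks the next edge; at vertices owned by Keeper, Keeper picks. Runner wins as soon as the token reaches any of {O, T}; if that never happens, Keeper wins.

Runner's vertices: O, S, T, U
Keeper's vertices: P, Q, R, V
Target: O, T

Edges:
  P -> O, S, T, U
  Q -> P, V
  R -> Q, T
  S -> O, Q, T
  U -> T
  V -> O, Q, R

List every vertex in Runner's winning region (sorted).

A0 = {O, T}
A1: add {S, U} — S (Runner) has S→O; U (Runner) has U→T.
A2: add {P} — P (Keeper): all of {O, S, T, U} already in.
A3 = A2; e.g. Q (Keeper) can still go to V. Fixed point.
Runner's winning region = {O, P, S, T, U}.

O, P, S, T, U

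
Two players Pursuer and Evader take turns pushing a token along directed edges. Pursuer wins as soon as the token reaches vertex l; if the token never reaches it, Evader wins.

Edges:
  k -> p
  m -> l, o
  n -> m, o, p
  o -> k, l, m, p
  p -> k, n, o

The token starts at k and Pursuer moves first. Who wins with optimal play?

Track states (vertex, player-to-move).
A0 = {(l,Pursuer), (l,Evader)}
A1: add {(m,Pursuer), (o,Pursuer)}.
A2: add {(m,Evader)}.
A3: add {(n,Pursuer)}.
A4 = A3; e.g. (k,Pursuer) stays out. (k,Pursuer) never enters ⇒ Evader avoids the target.

Evader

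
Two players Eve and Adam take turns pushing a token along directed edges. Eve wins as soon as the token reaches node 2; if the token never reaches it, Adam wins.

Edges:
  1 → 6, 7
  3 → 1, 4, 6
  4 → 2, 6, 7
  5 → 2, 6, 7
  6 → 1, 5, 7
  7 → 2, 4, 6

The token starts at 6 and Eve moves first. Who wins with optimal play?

Adam

Track states (vertex, player-to-move).
A0 = {(2,Eve), (2,Adam)}
A1: add {(4,Eve), (5,Eve), (7,Eve)}.
A2 = A1; e.g. (1,Eve) stays out. (6,Eve) never enters ⇒ Adam avoids the target.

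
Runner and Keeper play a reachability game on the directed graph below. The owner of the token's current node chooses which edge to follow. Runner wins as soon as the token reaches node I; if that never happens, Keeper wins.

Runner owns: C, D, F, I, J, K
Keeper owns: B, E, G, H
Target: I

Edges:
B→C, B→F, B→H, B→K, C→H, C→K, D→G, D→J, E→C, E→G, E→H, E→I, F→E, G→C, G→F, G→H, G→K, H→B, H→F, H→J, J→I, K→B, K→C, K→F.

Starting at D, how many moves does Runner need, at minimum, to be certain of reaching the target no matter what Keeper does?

A0 = {I}
A1: add {J} — J (Runner) has J→I.
A2: add {D} — D (Runner) has D→J.
A3 = A2; e.g. B (Keeper) can still go to C. Fixed point.
D enters the attractor at level 2, so Runner can force the target in 2 moves from there.

2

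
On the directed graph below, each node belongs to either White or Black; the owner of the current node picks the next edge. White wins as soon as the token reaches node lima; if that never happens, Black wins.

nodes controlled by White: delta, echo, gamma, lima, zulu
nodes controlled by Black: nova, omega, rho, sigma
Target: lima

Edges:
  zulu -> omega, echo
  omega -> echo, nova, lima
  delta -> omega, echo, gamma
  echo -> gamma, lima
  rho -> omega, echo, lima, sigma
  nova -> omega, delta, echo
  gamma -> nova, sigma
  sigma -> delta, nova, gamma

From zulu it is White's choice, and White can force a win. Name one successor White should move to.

A0 = {lima}
A1: add {echo} — echo (White) has echo→lima.
A2: add {delta, zulu} — zulu (White) has zulu→echo; delta (White) has delta→echo.
A3 = A2; e.g. omega (Black) can still go to nova. Fixed point.
From zulu, successor echo is in the attractor (rank 1); the other successor omega is not.

echo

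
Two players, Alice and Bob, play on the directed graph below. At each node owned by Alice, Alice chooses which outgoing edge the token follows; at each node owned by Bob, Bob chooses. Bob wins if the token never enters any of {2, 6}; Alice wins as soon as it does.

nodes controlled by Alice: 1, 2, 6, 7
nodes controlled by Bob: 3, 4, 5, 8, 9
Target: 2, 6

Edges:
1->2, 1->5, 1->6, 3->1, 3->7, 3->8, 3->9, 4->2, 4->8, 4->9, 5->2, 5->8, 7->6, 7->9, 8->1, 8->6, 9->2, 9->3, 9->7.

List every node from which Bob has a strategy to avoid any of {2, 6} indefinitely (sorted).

A0 = {2, 6}
A1: add {1, 7} — 1 (Alice) has 1→2; 7 (Alice) has 7→6.
A2: add {8} — 8 (Bob): all of {1, 6} already in.
A3: add {5} — 5 (Bob): all of {2, 8} already in.
A4 = A3; e.g. 3 (Bob) can still go to 9. Fixed point.
Alice's attractor = {1, 2, 5, 6, 7, 8}; Bob avoids the target exactly from the complement.

3, 4, 9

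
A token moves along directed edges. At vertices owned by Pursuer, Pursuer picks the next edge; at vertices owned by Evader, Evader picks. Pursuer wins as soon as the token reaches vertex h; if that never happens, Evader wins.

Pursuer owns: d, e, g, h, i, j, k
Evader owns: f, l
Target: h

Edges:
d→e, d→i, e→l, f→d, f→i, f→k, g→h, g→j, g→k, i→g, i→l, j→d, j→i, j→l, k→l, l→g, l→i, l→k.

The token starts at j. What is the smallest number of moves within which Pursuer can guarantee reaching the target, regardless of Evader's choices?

A0 = {h}
A1: add {g} — g (Pursuer) has g→h.
A2: add {i} — i (Pursuer) has i→g.
A3: add {d, j} — d (Pursuer) has d→i; j (Pursuer) has j→i.
A4 = A3; e.g. e (Pursuer) has no edge into A3. Fixed point.
j enters the attractor at level 3, so Pursuer can force the target in 3 moves from there.

3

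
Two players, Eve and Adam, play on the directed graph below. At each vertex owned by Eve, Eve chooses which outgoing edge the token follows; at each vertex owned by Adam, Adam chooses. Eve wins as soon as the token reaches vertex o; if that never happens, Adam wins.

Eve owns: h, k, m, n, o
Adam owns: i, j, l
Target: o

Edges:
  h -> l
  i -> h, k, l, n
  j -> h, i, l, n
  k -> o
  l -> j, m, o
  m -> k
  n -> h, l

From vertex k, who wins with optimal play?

A0 = {o}
A1: add {k} — k (Eve) has k→o.
k ∈ A1, so Eve can force the target.

Eve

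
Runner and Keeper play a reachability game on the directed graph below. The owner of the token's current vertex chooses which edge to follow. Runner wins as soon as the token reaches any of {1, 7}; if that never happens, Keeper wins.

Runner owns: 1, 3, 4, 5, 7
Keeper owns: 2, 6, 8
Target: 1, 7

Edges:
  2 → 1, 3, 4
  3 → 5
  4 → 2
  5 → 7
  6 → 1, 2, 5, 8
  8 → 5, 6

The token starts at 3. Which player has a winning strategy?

A0 = {1, 7}
A1: add {5} — 5 (Runner) has 5→7.
A2: add {3} — 3 (Runner) has 3→5.
A3 = A2; e.g. 2 (Keeper) can still go to 4. Fixed point.
3 ∈ A2, so Runner can force the target.

Runner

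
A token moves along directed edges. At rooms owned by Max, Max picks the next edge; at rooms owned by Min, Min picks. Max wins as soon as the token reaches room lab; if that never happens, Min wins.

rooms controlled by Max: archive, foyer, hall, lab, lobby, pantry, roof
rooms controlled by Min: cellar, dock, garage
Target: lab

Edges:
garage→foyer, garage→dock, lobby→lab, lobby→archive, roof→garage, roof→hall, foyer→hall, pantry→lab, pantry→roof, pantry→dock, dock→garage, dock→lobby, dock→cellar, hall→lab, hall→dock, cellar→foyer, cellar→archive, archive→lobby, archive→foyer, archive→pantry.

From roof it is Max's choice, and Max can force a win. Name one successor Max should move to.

A0 = {lab}
A1: add {hall, lobby, pantry} — lobby (Max) has lobby→lab; pantry (Max) has pantry→lab; hall (Max) has hall→lab.
A2: add {archive, foyer, roof} — roof (Max) has roof→hall; foyer (Max) has foyer→hall; archive (Max) has archive→lobby.
A3: add {cellar} — cellar (Min): all of {foyer, archive} already in.
A4 = A3; e.g. garage (Min) can still go to dock. Fixed point.
From roof, successor hall is in the attractor (rank 1); the other successor garage is not.

hall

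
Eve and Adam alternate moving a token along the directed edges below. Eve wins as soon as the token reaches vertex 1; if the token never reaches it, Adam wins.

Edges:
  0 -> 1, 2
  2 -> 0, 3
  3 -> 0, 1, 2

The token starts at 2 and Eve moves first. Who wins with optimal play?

Track states (vertex, player-to-move).
A0 = {(1,Eve), (1,Adam)}
A1: add {(0,Eve), (3,Eve)}.
A2: add {(2,Adam)}.
A3 = A2; e.g. (0,Adam) stays out. (2,Eve) never enters ⇒ Adam avoids the target.

Adam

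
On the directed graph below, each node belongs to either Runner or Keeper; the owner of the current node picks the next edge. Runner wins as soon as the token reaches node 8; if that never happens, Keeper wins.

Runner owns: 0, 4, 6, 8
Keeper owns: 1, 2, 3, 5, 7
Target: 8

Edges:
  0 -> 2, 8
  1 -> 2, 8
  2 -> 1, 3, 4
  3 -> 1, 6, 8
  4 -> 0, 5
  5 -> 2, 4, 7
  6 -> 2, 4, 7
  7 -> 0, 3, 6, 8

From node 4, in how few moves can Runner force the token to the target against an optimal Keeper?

2

A0 = {8}
A1: add {0} — 0 (Runner) has 0→8.
A2: add {4} — 4 (Runner) has 4→0.
4 enters the attractor at level 2, so Runner can force the target in 2 moves from there.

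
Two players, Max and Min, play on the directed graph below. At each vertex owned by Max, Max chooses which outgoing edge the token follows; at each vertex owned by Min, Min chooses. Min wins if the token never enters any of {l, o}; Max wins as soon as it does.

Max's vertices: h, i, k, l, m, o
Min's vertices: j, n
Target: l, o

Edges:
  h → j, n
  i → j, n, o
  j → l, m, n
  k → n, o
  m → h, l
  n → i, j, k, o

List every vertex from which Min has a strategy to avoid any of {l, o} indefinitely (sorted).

A0 = {l, o}
A1: add {i, k, m} — i (Max) has i→o; k (Max) has k→o; m (Max) has m→l.
A2 = A1; e.g. h (Max) has no edge into A1. Fixed point.
Max's attractor = {i, k, l, m, o}; Min avoids the target exactly from the complement.

h, j, n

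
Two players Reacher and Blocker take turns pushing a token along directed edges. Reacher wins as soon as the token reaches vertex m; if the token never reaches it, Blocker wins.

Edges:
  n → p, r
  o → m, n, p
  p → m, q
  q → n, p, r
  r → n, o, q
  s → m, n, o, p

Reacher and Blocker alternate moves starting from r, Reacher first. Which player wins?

Track states (vertex, player-to-move).
A0 = {(m,Reacher), (m,Blocker)}
A1: add {(o,Reacher), (p,Reacher), (s,Reacher)}.
A2 = A1; e.g. (n,Reacher) stays out. (r,Reacher) never enters ⇒ Blocker avoids the target.

Blocker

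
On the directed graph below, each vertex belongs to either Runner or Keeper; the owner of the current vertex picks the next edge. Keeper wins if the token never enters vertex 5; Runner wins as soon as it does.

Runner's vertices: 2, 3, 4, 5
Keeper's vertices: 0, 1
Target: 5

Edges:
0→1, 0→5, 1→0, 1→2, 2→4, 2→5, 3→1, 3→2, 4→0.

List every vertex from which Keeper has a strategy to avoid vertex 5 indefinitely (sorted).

0, 1, 4

A0 = {5}
A1: add {2} — 2 (Runner) has 2→5.
A2: add {3} — 3 (Runner) has 3→2.
A3 = A2; e.g. 0 (Keeper) can still go to 1. Fixed point.
Runner's attractor = {2, 3, 5}; Keeper avoids the target exactly from the complement.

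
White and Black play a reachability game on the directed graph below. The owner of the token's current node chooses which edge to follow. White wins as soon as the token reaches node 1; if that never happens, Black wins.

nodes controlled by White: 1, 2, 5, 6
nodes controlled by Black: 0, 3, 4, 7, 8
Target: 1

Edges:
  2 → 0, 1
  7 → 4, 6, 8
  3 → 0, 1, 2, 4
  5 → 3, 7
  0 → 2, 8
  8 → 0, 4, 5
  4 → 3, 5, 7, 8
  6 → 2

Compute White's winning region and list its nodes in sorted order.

1, 2, 6

A0 = {1}
A1: add {2} — 2 (White) has 2→1.
A2: add {6} — 6 (White) has 6→2.
A3 = A2; e.g. 0 (Black) can still go to 8. Fixed point.
White's winning region = {1, 2, 6}.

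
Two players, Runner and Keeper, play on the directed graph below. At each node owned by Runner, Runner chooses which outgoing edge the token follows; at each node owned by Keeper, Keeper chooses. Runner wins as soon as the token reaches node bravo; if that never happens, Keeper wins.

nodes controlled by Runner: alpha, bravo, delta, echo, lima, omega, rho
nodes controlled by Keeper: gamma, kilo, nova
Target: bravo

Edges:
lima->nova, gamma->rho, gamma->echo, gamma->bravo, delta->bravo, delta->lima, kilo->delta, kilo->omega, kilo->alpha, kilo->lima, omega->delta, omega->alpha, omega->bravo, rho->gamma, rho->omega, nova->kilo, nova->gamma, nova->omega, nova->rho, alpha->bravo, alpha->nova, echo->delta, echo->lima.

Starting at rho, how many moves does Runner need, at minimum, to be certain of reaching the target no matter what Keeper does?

A0 = {bravo}
A1: add {alpha, delta, omega} — delta (Runner) has delta→bravo; omega (Runner) has omega→bravo; alpha (Runner) has alpha→bravo.
A2: add {echo, rho} — rho (Runner) has rho→omega; echo (Runner) has echo→delta.
rho enters the attractor at level 2, so Runner can force the target in 2 moves from there.

2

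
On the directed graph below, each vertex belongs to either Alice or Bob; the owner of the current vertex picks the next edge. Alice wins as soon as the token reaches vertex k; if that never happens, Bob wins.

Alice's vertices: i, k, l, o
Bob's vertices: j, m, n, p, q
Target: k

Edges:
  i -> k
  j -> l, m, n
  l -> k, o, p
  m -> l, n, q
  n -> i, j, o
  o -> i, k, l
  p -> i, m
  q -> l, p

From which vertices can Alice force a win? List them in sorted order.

A0 = {k}
A1: add {i, l, o} — i (Alice) has i→k; l (Alice) has l→k; o (Alice) has o→k.
A2 = A1; e.g. j (Bob) can still go to m. Fixed point.
Alice's winning region = {i, k, l, o}.

i, k, l, o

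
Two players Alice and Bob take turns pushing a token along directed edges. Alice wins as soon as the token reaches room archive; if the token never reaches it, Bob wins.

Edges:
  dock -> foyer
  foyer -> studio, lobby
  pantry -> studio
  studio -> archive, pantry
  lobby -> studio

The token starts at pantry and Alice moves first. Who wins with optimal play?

Track states (vertex, player-to-move).
A0 = {(archive,Alice), (archive,Bob)}
A1: add {(studio,Alice)}.
A2: add {(pantry,Bob), (lobby,Bob)}.
A3: add {(foyer,Alice)}.
A4: add {(dock,Bob)}.
A5 = A4; e.g. (dock,Alice) stays out. (pantry,Alice) never enters ⇒ Bob avoids the target.

Bob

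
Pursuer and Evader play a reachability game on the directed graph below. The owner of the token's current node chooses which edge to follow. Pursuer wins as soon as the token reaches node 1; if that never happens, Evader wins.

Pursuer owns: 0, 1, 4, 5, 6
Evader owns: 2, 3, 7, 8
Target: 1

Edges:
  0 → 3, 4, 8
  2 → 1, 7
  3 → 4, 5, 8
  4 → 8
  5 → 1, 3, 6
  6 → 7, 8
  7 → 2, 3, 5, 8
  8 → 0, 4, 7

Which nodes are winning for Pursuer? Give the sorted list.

1, 5

A0 = {1}
A1: add {5} — 5 (Pursuer) has 5→1.
A2 = A1; e.g. 0 (Pursuer) has no edge into A1. Fixed point.
Pursuer's winning region = {1, 5}.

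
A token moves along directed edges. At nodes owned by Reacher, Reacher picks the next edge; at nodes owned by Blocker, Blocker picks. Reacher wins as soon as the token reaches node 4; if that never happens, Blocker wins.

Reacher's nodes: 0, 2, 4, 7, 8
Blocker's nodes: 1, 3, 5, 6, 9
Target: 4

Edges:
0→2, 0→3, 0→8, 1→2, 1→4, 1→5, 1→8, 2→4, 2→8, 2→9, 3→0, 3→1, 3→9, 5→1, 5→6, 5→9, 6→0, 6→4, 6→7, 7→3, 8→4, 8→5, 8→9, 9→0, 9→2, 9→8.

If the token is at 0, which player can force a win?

Reacher

A0 = {4}
A1: add {2, 8} — 2 (Reacher) has 2→4; 8 (Reacher) has 8→4.
A2: add {0} — 0 (Reacher) has 0→2.
0 ∈ A2, so Reacher can force the target.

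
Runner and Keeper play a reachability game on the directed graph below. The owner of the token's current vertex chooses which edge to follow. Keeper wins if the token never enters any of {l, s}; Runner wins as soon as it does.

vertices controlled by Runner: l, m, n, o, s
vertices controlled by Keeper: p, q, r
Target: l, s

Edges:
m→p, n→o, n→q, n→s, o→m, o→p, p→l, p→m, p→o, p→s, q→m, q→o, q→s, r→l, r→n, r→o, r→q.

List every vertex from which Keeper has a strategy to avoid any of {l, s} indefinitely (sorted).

A0 = {l, s}
A1: add {n} — n (Runner) has n→s.
A2 = A1; e.g. m (Runner) has no edge into A1. Fixed point.
Runner's attractor = {l, n, s}; Keeper avoids the target exactly from the complement.

m, o, p, q, r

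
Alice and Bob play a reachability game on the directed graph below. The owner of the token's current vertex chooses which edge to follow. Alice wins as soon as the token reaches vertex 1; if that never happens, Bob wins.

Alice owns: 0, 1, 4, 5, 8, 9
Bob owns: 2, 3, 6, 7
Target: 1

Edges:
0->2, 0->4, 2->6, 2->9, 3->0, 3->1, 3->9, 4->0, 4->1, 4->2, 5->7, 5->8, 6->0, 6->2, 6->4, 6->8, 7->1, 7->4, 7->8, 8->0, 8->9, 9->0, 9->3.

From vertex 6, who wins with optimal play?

Bob

A0 = {1}
A1: add {4} — 4 (Alice) has 4→1.
A2: add {0} — 0 (Alice) has 0→4.
A3: add {8, 9} — 8 (Alice) has 8→0; 9 (Alice) has 9→0.
A4: add {3, 5, 7} — 3 (Bob): all of {0, 1, 9} already in; 5 (Alice) has 5→8; 7 (Bob): all of {1, 4, 8} already in.
A5 = A4; e.g. 2 (Bob) can still go to 6. Fixed point.
6 never enters the attractor, so Bob can avoid the target forever.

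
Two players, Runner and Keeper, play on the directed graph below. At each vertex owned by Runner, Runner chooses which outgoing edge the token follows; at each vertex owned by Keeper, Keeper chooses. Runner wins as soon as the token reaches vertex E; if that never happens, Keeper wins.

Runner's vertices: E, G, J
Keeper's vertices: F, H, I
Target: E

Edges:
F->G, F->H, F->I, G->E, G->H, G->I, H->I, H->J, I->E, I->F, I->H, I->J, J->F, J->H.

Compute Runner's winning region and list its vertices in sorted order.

E, G

A0 = {E}
A1: add {G} — G (Runner) has G→E.
A2 = A1; e.g. F (Keeper) can still go to H. Fixed point.
Runner's winning region = {E, G}.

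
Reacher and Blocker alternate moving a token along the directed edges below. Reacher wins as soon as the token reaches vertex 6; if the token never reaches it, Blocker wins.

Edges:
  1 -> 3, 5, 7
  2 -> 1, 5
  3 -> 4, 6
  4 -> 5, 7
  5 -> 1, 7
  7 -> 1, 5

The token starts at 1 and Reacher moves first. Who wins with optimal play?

Blocker

Track states (vertex, player-to-move).
A0 = {(6,Reacher), (6,Blocker)}
A1: add {(3,Reacher)}.
A2 = A1; e.g. (1,Reacher) stays out. (1,Reacher) never enters ⇒ Blocker avoids the target.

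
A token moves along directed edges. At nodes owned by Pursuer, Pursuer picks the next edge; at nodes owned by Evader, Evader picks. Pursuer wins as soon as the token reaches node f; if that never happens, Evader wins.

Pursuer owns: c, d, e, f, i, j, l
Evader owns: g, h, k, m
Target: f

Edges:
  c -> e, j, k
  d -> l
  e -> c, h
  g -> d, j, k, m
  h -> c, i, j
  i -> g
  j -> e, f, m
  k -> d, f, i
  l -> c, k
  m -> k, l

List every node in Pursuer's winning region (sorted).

A0 = {f}
A1: add {j} — j (Pursuer) has j→f.
A2: add {c} — c (Pursuer) has c→j.
A3: add {e, l} — e (Pursuer) has e→c; l (Pursuer) has l→c.
A4: add {d} — d (Pursuer) has d→l.
A5 = A4; e.g. g (Evader) can still go to k. Fixed point.
Pursuer's winning region = {c, d, e, f, j, l}.

c, d, e, f, j, l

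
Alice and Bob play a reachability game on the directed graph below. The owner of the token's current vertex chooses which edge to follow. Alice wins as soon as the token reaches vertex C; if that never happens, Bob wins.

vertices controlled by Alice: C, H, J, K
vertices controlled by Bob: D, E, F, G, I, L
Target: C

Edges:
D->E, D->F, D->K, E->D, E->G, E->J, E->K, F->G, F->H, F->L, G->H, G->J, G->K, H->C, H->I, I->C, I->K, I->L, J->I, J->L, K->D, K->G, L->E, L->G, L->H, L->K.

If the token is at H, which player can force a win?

A0 = {C}
A1: add {H} — H (Alice) has H→C.
A2 = A1; e.g. D (Bob) can still go to E. Fixed point.
H ∈ A1, so Alice can force the target.

Alice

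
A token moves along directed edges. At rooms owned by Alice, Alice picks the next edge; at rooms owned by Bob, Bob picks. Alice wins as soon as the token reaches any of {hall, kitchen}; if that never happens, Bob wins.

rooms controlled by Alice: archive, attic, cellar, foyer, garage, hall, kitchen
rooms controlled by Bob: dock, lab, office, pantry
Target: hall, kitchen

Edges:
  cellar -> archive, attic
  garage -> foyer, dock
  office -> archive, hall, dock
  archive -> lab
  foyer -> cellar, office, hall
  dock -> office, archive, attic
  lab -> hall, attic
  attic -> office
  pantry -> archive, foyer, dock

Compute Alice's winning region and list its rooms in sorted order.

foyer, garage, hall, kitchen

A0 = {hall, kitchen}
A1: add {foyer} — foyer (Alice) has foyer→hall.
A2: add {garage} — garage (Alice) has garage→foyer.
A3 = A2; e.g. cellar (Alice) has no edge into A2. Fixed point.
Alice's winning region = {foyer, garage, hall, kitchen}.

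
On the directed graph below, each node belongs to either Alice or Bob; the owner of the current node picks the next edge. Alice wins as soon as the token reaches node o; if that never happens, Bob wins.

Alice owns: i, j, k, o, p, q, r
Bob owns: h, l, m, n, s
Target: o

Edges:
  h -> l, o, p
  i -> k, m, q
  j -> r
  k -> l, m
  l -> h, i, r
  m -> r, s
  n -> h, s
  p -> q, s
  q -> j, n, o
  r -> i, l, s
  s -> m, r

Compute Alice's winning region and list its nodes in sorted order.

A0 = {o}
A1: add {q} — q (Alice) has q→o.
A2: add {i, p} — i (Alice) has i→q; p (Alice) has p→q.
A3: add {r} — r (Alice) has r→i.
A4: add {j} — j (Alice) has j→r.
A5 = A4; e.g. h (Bob) can still go to l. Fixed point.
Alice's winning region = {i, j, o, p, q, r}.

i, j, o, p, q, r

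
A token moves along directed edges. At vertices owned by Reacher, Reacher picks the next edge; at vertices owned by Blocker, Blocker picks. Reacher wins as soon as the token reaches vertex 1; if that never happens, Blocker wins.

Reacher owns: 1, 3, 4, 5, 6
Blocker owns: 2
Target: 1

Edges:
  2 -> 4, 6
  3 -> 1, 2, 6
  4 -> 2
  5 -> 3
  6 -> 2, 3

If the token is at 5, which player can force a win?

A0 = {1}
A1: add {3} — 3 (Reacher) has 3→1.
A2: add {5, 6} — 5 (Reacher) has 5→3; 6 (Reacher) has 6→3.
A3 = A2; e.g. 2 (Blocker) can still go to 4. Fixed point.
5 ∈ A2, so Reacher can force the target.

Reacher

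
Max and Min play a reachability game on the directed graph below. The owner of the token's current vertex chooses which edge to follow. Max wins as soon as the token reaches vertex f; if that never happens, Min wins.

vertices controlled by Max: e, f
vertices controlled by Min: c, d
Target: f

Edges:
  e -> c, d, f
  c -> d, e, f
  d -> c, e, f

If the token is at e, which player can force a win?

Max

A0 = {f}
A1: add {e} — e (Max) has e→f.
A2 = A1; e.g. c (Min) can still go to d. Fixed point.
e ∈ A1, so Max can force the target.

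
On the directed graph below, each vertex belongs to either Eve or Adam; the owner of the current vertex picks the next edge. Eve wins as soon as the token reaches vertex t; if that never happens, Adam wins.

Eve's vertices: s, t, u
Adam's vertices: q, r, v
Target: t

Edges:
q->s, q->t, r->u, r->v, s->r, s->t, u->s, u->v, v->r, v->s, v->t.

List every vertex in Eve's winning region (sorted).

A0 = {t}
A1: add {s} — s (Eve) has s→t.
A2: add {q, u} — q (Adam): all of {s, t} already in; u (Eve) has u→s.
A3 = A2; e.g. r (Adam) can still go to v. Fixed point.
Eve's winning region = {q, s, t, u}.

q, s, t, u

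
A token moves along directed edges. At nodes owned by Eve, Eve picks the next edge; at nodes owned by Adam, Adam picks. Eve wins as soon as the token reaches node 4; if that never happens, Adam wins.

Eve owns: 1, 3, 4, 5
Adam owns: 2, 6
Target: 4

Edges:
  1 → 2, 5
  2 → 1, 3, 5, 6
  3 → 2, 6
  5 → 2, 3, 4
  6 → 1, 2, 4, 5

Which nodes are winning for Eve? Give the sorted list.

1, 4, 5

A0 = {4}
A1: add {5} — 5 (Eve) has 5→4.
A2: add {1} — 1 (Eve) has 1→5.
A3 = A2; e.g. 2 (Adam) can still go to 3. Fixed point.
Eve's winning region = {1, 4, 5}.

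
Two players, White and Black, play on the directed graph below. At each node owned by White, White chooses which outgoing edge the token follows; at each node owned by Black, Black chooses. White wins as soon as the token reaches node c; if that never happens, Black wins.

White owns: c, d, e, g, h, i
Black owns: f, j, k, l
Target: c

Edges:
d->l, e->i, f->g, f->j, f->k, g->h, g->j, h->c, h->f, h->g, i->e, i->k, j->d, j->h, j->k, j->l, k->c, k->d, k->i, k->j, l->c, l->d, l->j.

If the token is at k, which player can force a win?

A0 = {c}
A1: add {h} — h (White) has h→c.
A2: add {g} — g (White) has g→h.
A3 = A2; e.g. d (White) has no edge into A2. Fixed point.
k never enters the attractor, so Black can avoid the target forever.

Black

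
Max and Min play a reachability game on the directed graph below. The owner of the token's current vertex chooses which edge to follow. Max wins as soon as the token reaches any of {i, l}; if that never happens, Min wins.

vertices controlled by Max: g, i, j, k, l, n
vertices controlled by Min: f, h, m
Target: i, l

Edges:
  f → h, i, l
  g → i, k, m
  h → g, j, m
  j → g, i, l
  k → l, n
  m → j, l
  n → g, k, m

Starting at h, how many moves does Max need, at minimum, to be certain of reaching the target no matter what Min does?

A0 = {i, l}
A1: add {g, j, k} — g (Max) has g→i; j (Max) has j→i; k (Max) has k→l.
A2: add {m, n} — m (Min): all of {j, l} already in; n (Max) has n→g.
A3: add {h} — h (Min): all of {g, j, m} already in.
h enters the attractor at level 3, so Max can force the target in 3 moves from there.

3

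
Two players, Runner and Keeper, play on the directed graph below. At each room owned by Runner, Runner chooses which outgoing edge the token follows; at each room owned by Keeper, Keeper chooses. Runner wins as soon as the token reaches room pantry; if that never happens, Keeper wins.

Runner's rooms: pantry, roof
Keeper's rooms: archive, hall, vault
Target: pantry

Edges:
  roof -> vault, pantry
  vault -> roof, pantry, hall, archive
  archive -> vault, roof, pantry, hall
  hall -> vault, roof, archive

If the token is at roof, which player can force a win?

A0 = {pantry}
A1: add {roof} — roof (Runner) has roof→pantry.
A2 = A1; e.g. vault (Keeper) can still go to hall. Fixed point.
roof ∈ A1, so Runner can force the target.

Runner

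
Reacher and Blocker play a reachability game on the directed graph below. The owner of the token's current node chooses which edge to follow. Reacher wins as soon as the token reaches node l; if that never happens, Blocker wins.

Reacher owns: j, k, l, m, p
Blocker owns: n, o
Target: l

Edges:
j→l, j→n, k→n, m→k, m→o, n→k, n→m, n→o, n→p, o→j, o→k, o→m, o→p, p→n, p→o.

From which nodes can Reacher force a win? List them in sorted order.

A0 = {l}
A1: add {j} — j (Reacher) has j→l.
A2 = A1; e.g. k (Reacher) has no edge into A1. Fixed point.
Reacher's winning region = {j, l}.

j, l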